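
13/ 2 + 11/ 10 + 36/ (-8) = 31/ 10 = 3.10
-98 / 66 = -1.48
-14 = -14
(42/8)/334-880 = -1175659/1336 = -879.98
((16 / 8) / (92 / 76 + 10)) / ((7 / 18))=0.46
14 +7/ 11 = 161/ 11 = 14.64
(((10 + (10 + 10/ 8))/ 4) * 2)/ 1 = 10.62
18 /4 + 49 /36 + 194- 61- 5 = 4819 /36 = 133.86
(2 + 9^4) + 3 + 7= 6573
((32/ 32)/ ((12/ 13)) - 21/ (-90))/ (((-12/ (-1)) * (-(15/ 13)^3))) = -173563/ 2430000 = -0.07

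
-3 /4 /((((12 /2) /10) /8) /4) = -40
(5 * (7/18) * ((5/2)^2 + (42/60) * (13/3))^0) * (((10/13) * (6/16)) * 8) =175/39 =4.49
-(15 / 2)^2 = -225 / 4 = -56.25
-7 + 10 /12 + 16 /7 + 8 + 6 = 425 /42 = 10.12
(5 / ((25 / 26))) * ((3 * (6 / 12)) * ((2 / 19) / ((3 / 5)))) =26 / 19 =1.37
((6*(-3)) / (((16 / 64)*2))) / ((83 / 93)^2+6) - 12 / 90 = -4788026 / 881745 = -5.43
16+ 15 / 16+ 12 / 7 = 2089 / 112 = 18.65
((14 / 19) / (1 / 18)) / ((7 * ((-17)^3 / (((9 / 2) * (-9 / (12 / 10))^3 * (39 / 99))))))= 1184625 / 4107268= 0.29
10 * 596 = 5960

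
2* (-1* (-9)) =18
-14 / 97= -0.14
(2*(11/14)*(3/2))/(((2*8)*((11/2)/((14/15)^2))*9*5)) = 7/13500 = 0.00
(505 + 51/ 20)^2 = 103042801/ 400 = 257607.00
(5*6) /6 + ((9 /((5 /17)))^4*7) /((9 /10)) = 852415951 /125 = 6819327.61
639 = 639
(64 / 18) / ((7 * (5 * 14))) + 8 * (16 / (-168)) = -1664 / 2205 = -0.75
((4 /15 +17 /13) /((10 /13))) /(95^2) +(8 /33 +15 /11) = 7973209 /4963750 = 1.61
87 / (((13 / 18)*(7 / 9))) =14094 / 91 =154.88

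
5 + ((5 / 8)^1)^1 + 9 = 117 / 8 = 14.62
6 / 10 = 3 / 5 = 0.60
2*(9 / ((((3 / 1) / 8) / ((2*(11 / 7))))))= 1056 / 7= 150.86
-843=-843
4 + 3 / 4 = 19 / 4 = 4.75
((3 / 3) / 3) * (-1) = -1 / 3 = -0.33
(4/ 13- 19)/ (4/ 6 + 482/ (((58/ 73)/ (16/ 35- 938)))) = 739935/ 22514544988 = 0.00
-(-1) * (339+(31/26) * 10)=4562/13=350.92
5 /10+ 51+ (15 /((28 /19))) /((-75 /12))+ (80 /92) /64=642519 /12880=49.89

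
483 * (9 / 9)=483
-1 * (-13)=13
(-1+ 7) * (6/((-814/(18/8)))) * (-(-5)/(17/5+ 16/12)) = -6075/57794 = -0.11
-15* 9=-135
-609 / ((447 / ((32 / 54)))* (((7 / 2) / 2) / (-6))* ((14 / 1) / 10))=18560 / 9387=1.98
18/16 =9/8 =1.12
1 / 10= 0.10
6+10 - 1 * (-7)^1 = 23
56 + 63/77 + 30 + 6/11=961/11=87.36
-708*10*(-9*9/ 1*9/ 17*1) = 5161320/ 17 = 303607.06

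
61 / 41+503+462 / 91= 271598 / 533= 509.56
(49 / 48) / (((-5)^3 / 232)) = -1421 / 750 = -1.89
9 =9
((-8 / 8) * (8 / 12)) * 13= -8.67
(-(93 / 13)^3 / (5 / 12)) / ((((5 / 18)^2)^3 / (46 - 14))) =-10505460656627712 / 171640625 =-61206143.11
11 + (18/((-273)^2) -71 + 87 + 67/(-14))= 22.21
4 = 4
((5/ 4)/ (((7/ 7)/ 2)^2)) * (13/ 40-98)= -3907/ 8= -488.38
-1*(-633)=633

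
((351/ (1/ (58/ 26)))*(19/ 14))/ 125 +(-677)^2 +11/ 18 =3609412634/ 7875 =458338.11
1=1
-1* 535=-535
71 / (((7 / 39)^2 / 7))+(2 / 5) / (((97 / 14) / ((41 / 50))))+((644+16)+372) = 1396985893 / 84875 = 16459.33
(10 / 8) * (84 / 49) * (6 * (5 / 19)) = 450 / 133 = 3.38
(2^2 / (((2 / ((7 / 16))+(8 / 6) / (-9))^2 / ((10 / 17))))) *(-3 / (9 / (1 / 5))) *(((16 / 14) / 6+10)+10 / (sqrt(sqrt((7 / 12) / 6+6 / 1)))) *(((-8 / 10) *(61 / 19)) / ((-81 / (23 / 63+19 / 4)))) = -8413303 / 634903335 -550403 *sqrt(3) *878^(3 / 4) / 18581504271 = -0.02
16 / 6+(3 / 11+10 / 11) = 127 / 33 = 3.85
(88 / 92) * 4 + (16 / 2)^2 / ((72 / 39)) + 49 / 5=16661 / 345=48.29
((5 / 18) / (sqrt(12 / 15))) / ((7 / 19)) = 95 * sqrt(5) / 252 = 0.84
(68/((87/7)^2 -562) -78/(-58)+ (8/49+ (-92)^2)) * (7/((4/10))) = 1201060455655/8107414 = 148143.47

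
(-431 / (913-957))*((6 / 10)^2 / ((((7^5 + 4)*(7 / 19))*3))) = 24567 / 129444700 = 0.00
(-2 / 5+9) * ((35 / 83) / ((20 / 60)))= 903 / 83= 10.88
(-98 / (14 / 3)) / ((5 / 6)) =-126 / 5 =-25.20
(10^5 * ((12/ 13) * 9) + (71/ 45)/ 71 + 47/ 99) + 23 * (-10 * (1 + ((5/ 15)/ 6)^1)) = 5344440923/ 6435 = 830526.95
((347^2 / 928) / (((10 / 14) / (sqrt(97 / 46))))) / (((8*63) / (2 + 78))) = 120409*sqrt(4462) / 192096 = 41.87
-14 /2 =-7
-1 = -1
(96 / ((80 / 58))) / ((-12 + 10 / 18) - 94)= -3132 / 4745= -0.66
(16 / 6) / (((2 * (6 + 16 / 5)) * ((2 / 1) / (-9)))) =-15 / 23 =-0.65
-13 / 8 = -1.62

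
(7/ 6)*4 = 14/ 3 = 4.67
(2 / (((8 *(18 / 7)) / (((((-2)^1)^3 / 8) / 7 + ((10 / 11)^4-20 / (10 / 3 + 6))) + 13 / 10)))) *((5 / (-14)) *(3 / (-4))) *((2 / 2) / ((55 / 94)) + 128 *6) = -6566617243 / 1082262720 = -6.07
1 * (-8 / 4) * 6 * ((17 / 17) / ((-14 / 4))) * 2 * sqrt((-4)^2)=192 / 7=27.43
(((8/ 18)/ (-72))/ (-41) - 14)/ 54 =-92987/ 358668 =-0.26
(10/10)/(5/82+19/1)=82/1563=0.05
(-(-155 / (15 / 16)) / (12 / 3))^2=15376 / 9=1708.44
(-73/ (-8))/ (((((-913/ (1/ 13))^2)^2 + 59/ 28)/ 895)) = 457345/ 1111333859447387694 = 0.00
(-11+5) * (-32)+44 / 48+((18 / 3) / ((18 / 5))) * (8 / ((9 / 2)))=21155 / 108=195.88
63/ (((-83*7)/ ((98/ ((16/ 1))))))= -441/ 664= -0.66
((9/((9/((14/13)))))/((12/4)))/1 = 14/39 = 0.36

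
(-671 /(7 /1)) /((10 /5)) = -671 /14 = -47.93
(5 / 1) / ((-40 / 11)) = -11 / 8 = -1.38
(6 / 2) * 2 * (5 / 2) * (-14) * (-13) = 2730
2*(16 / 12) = 8 / 3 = 2.67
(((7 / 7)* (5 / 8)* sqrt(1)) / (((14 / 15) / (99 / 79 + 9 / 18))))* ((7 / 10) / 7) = 4155 / 35392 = 0.12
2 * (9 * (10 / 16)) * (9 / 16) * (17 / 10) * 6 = 4131 / 64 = 64.55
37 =37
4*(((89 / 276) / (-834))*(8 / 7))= -356 / 201411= -0.00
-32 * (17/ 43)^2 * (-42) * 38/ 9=4919936/ 5547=886.95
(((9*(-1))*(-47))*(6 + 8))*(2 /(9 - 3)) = 1974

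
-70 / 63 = -10 / 9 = -1.11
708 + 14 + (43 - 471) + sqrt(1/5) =sqrt(5)/5 + 294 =294.45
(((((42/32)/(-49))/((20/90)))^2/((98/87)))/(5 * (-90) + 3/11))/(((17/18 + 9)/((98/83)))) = -2092959/614635753984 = -0.00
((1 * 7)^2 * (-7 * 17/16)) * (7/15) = -40817/240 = -170.07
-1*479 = -479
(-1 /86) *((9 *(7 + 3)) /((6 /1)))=-15 /86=-0.17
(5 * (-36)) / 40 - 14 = -37 / 2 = -18.50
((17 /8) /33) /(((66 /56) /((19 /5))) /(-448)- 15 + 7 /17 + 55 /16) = -8609888 /1491018309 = -0.01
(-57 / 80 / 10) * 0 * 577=0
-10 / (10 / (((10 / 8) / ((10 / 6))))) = -3 / 4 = -0.75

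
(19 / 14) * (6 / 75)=19 / 175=0.11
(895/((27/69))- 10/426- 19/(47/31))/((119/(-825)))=-18786643975/1191309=-15769.75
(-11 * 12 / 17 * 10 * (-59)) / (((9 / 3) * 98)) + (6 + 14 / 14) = 18811 / 833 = 22.58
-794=-794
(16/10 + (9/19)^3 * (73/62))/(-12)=-3668149/25515480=-0.14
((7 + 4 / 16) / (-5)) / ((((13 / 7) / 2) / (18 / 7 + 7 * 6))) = -348 / 5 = -69.60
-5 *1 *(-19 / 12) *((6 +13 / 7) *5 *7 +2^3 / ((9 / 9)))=26885 / 12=2240.42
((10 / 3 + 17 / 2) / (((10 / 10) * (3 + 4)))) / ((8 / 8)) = 71 / 42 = 1.69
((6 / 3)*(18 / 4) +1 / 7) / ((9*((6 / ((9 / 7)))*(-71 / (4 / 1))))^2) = 256 / 15561567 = 0.00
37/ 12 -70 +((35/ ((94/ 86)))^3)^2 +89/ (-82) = 1078032427.08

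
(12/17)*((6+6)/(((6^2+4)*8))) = 9/340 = 0.03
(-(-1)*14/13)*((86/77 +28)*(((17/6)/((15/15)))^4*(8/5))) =187254082/57915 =3233.26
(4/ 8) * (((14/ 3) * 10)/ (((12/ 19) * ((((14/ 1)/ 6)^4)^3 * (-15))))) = -373977/ 3954653486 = -0.00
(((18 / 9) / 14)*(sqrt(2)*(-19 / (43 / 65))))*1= -5.80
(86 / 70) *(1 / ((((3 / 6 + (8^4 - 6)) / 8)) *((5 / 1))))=688 / 1431675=0.00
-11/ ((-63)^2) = -11/ 3969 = -0.00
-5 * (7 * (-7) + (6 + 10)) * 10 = 1650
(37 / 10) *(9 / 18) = 37 / 20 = 1.85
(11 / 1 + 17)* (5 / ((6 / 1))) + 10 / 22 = 785 / 33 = 23.79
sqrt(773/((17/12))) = 2 * sqrt(39423)/17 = 23.36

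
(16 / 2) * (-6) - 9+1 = -56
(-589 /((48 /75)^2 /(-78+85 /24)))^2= 11464030035.35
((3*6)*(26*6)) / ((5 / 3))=1684.80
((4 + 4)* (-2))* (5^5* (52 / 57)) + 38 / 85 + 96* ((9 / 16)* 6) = -219428054 / 4845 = -45289.59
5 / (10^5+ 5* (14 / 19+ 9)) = 19 / 380185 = 0.00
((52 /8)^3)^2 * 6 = 14480427 /32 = 452513.34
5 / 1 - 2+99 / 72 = 35 / 8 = 4.38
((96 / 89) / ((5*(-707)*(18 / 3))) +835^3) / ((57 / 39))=2381125047835417 / 5977685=398335651.32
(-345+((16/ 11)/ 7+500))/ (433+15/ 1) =11951/ 34496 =0.35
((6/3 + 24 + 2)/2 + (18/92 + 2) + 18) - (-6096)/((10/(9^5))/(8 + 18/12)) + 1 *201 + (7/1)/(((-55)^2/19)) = 47584402482113/139150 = 341964804.04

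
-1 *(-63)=63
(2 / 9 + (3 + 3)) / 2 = 28 / 9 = 3.11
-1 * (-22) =22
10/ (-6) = -5/ 3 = -1.67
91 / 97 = 0.94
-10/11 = -0.91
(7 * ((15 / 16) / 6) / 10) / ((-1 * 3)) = -7 / 192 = -0.04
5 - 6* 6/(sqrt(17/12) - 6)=72* sqrt(51)/415 + 4667/415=12.48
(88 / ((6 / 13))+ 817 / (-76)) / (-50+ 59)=2159 / 108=19.99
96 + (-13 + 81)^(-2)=443905 / 4624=96.00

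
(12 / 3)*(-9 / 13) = -2.77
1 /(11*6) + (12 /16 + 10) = 1421 /132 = 10.77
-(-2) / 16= 1 / 8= 0.12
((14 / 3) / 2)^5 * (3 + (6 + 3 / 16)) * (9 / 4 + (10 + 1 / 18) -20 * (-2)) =1550731469 / 46656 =33237.56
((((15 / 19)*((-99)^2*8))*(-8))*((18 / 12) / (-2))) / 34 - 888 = 10035.72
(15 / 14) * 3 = 3.21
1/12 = 0.08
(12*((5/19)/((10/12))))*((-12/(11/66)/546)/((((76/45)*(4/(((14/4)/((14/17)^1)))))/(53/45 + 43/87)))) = -500769/952679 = -0.53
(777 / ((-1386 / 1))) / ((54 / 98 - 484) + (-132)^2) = -1813 / 54785742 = -0.00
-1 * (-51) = 51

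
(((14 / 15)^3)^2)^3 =426878854210636742656 / 1477891880035400390625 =0.29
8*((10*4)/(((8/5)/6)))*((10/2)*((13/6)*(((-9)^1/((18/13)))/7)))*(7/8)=-21125/2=-10562.50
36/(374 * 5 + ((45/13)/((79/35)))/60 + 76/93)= 13753584/714744253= 0.02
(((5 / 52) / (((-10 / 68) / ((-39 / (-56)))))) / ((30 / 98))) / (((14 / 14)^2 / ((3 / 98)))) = -0.05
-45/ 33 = -15/ 11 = -1.36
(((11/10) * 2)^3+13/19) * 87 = 2341518/2375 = 985.90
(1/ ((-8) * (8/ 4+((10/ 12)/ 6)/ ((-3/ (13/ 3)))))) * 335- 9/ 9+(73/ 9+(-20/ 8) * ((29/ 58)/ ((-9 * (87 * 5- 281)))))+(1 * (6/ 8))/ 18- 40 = -687055/ 12243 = -56.12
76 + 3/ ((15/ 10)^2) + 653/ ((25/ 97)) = 195823/ 75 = 2610.97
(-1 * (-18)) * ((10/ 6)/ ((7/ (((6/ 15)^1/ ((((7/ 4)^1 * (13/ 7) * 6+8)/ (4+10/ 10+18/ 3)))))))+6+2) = 5064/ 35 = 144.69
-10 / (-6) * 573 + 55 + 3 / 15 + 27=5186 / 5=1037.20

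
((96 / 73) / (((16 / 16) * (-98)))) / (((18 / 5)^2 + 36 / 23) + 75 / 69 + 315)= -13800 / 339997427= -0.00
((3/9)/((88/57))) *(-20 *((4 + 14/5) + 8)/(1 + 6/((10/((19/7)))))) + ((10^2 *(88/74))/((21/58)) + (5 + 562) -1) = 684203699/786324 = 870.13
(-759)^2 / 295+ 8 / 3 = 1730603 / 885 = 1955.48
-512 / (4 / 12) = -1536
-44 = -44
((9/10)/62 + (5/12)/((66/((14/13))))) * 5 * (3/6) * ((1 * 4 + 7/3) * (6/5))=80788/199485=0.40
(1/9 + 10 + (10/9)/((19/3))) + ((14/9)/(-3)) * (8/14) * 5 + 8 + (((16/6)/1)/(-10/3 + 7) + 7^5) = 94940836/5643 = 16824.53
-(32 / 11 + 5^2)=-307 / 11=-27.91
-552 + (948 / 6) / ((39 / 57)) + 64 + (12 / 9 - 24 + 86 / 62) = -336533 / 1209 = -278.36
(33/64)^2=1089/4096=0.27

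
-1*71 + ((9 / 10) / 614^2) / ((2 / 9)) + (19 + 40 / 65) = -5036665507 / 98018960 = -51.38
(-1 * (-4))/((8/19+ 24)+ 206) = 38/2189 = 0.02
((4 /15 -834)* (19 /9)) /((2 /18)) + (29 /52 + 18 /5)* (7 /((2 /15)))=-24371341 /1560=-15622.65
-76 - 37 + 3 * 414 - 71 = 1058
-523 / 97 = -5.39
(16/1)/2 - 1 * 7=1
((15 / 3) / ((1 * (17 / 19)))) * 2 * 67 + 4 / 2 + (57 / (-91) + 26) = 1200777 / 1547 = 776.20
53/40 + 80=3253/40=81.32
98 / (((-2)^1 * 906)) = -49 / 906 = -0.05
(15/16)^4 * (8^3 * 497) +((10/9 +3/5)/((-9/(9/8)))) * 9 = 125801893/640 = 196565.46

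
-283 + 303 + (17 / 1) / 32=657 / 32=20.53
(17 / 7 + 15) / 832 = 0.02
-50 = -50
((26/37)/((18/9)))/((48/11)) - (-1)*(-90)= -159697/1776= -89.92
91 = 91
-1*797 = -797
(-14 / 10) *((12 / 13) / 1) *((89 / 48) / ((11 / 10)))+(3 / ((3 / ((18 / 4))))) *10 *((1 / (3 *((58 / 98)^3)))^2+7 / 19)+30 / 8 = 134.50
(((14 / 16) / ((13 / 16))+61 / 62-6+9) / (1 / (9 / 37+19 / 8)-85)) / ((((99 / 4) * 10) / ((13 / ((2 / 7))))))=-142765 / 12984642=-0.01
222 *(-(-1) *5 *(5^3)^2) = 17343750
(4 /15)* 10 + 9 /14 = 139 /42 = 3.31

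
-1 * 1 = -1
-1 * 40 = -40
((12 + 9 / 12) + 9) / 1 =87 / 4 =21.75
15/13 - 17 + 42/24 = -733/52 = -14.10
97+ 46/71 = 6933/71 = 97.65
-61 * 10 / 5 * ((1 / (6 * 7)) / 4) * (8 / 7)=-122 / 147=-0.83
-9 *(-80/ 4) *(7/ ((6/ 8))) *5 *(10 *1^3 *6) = 504000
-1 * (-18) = 18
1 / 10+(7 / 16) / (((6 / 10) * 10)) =83 / 480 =0.17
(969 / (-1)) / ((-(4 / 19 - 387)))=-18411 / 7349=-2.51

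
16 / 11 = 1.45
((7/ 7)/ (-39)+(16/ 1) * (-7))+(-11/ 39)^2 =-170270/ 1521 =-111.95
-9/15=-3/5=-0.60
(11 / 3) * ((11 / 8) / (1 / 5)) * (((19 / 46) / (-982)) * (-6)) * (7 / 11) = 7315 / 180688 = 0.04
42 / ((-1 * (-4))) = 21 / 2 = 10.50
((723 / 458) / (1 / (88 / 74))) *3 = 47718 / 8473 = 5.63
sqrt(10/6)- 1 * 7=-7+ sqrt(15)/3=-5.71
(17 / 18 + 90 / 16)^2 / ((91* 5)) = 223729 / 2358720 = 0.09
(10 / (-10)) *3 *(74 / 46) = -111 / 23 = -4.83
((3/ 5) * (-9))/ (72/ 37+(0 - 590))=999/ 108790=0.01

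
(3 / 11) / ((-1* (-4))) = 3 / 44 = 0.07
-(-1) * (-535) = -535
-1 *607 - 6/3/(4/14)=-614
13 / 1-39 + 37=11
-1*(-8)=8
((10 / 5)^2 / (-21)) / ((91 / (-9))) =12 / 637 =0.02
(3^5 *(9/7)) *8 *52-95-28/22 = 10000299/77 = 129874.01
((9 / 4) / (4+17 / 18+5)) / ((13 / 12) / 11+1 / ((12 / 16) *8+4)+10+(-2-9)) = -26730 / 94691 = -0.28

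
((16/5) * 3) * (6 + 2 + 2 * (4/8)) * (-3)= -1296/5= -259.20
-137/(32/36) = -154.12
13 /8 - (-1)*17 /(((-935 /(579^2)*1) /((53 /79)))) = -4087.62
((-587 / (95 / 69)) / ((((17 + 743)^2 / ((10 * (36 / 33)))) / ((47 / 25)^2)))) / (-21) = 89471127 / 66017875000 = 0.00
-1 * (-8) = 8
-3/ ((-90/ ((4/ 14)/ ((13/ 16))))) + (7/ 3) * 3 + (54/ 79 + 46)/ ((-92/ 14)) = -228913/ 2480205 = -0.09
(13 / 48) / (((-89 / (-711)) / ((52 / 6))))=13351 / 712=18.75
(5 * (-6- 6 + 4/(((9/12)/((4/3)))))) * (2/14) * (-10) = 2200/63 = 34.92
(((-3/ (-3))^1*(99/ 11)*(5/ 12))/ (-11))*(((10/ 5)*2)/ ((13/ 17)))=-255/ 143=-1.78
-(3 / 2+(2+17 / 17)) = -9 / 2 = -4.50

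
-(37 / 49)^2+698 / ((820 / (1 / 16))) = -8142691 / 15750560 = -0.52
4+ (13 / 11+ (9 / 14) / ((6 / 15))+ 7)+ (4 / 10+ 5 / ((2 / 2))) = 29551 / 1540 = 19.19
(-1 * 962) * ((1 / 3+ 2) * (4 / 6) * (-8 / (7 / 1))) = 15392 / 9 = 1710.22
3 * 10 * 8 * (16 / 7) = 3840 / 7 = 548.57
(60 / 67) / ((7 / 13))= 780 / 469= 1.66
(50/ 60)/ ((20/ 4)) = 1/ 6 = 0.17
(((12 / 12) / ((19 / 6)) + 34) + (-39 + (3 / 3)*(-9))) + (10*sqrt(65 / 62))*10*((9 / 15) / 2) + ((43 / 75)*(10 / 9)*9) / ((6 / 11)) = 27.54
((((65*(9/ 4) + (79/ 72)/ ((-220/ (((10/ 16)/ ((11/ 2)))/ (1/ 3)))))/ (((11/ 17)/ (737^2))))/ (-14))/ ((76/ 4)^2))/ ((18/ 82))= -21261299437073/ 192132864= -110659.36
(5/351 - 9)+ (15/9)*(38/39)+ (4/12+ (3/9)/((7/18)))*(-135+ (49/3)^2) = 13606/91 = 149.52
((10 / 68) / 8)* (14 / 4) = 35 / 544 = 0.06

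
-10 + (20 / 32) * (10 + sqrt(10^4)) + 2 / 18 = 58.86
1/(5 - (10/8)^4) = 256/655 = 0.39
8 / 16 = 1 / 2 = 0.50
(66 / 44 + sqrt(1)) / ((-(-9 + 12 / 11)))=0.32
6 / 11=0.55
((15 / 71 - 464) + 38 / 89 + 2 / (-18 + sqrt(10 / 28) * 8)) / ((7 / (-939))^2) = -1360887990522498 / 163175537 - 1763442 * sqrt(70) / 25823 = -8340595.94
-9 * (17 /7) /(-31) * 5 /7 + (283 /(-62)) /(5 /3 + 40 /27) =-244359 /258230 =-0.95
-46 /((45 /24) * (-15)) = 1.64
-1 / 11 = -0.09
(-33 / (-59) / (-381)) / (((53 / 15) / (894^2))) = -131873940 / 397129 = -332.07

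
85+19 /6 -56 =193 /6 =32.17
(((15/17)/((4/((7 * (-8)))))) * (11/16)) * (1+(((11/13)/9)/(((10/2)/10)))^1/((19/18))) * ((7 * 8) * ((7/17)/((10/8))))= -13175316/71383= -184.57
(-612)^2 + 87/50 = 18727287/50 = 374545.74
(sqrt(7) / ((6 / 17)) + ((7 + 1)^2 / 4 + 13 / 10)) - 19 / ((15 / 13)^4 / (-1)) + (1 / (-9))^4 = 17 * sqrt(7) / 6 + 229793633 / 8201250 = 35.52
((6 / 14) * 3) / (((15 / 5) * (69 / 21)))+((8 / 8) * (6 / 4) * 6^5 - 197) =263744 / 23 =11467.13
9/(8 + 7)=3/5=0.60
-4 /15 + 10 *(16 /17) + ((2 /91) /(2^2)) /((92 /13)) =3003871 /328440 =9.15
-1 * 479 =-479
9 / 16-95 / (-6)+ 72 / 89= 73499 / 4272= 17.20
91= 91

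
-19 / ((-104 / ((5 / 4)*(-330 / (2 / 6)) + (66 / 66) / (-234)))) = -687743 / 3042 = -226.08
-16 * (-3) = 48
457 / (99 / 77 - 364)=-3199 / 2539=-1.26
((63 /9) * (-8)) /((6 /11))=-308 /3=-102.67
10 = 10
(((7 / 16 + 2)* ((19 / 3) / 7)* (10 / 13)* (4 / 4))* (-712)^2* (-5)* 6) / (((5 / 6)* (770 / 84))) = -260062272 / 77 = -3377432.10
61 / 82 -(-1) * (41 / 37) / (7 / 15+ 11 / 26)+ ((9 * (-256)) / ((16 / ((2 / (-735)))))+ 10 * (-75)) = -192837445937 / 257935510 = -747.62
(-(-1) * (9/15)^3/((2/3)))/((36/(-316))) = -2.84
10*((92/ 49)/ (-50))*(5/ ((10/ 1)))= -46/ 245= -0.19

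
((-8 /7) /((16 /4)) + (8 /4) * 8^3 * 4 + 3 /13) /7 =372731 /637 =585.14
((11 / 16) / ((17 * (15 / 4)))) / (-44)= -1 / 4080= -0.00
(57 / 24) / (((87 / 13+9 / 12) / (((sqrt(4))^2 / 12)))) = 247 / 2322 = 0.11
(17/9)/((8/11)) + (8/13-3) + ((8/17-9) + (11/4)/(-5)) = -705443/79560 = -8.87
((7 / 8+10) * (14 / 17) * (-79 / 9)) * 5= -80185 / 204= -393.06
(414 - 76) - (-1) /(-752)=338.00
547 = 547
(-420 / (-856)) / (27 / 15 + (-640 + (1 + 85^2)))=525 / 7048946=0.00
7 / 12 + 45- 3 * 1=511 / 12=42.58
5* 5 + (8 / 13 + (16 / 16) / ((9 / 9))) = 346 / 13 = 26.62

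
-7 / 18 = -0.39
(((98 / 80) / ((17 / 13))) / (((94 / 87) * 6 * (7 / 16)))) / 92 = 2639 / 735080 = 0.00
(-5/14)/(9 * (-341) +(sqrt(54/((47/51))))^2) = 235/1980846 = 0.00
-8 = -8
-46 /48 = -23 /24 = -0.96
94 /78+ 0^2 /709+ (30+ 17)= 1880 /39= 48.21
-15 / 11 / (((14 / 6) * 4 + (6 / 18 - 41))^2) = -135 / 97196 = -0.00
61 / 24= 2.54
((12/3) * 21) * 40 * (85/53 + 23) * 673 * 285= 840382099200/53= 15856266022.64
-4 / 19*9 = -36 / 19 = -1.89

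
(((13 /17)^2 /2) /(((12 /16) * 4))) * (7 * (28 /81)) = 16562 /70227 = 0.24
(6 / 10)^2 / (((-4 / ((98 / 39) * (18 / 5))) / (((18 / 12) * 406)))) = -805707 / 1625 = -495.82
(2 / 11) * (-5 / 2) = -5 / 11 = -0.45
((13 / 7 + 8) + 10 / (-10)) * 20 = 177.14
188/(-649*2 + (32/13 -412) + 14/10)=-12220/110899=-0.11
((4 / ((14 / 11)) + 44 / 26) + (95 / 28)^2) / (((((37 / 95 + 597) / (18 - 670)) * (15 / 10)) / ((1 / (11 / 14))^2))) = -19.27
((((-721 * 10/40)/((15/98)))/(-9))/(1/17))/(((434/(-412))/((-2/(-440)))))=-8837297/920700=-9.60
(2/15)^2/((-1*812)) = -1/45675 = -0.00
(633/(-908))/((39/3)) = -633/11804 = -0.05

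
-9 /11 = -0.82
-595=-595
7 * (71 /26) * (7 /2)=3479 /52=66.90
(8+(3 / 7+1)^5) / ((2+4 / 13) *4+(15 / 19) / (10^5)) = 386070880000 / 255466618491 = 1.51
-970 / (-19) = 970 / 19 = 51.05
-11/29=-0.38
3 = 3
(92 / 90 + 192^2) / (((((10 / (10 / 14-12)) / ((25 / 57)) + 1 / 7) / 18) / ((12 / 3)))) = -7339088624 / 5191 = -1413810.18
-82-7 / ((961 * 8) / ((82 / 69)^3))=-25887648665 / 315697149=-82.00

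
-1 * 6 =-6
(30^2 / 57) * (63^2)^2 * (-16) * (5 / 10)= -37807106400 / 19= -1989847705.26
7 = 7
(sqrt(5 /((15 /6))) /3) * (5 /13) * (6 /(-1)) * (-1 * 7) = 70 * sqrt(2) /13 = 7.61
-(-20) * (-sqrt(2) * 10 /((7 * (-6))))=100 * sqrt(2) /21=6.73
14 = 14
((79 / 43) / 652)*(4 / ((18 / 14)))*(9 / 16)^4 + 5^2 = 11483948737 / 459341824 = 25.00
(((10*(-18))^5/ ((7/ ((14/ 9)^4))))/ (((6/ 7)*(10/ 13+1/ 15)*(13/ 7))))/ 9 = -2151296000000/ 163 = -13198134969.33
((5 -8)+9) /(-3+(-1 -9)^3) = -6 /1003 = -0.01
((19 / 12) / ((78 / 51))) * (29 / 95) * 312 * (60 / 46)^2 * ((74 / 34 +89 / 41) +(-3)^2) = 48561660 / 21689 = 2239.00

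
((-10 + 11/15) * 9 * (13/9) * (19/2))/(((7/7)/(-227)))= 7793591/30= 259786.37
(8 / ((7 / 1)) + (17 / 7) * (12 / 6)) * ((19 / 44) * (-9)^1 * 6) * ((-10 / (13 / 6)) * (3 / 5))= 55404 / 143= 387.44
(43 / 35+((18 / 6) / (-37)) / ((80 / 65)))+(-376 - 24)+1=-8243189 / 20720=-397.84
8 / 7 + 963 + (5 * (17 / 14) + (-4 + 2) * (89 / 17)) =228419 / 238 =959.74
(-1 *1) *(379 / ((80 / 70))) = -331.62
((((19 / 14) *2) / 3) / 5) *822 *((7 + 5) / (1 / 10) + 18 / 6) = 640338 / 35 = 18295.37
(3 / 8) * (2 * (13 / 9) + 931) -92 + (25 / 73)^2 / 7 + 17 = 246401315 / 895272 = 275.23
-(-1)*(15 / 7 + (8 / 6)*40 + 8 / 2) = 1249 / 21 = 59.48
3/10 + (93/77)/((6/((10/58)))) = 3737/11165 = 0.33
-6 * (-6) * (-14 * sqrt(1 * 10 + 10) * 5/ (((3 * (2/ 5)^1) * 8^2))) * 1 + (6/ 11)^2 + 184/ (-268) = -525 * sqrt(5)/ 8 - 3154/ 8107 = -147.13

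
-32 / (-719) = 32 / 719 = 0.04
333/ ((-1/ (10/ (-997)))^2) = 33300/ 994009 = 0.03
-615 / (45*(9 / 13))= -533 / 27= -19.74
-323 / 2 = -161.50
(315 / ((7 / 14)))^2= 396900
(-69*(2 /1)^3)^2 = 304704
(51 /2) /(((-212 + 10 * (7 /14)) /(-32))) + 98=7034 /69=101.94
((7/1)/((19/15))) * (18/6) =315/19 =16.58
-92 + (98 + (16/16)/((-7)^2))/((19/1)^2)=-1622585/17689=-91.73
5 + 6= 11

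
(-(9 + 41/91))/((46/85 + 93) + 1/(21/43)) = -109650/1109069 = -0.10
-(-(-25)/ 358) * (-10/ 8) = 125/ 1432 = 0.09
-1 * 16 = -16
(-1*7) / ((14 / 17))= -17 / 2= -8.50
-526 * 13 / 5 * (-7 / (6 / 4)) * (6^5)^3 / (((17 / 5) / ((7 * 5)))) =525137071006679040 / 17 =30890415941569355.29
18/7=2.57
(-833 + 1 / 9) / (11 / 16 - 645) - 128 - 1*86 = -19735198 / 92781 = -212.71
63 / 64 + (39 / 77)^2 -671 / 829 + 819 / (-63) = -3953660229 / 314569024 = -12.57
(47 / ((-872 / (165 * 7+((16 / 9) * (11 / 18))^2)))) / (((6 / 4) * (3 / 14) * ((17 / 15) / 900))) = -623923742750 / 4052511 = -153959.79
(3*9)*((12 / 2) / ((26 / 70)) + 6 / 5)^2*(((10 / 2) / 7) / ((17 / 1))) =34354368 / 100555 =341.65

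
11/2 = 5.50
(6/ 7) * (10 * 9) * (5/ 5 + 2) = 1620/ 7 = 231.43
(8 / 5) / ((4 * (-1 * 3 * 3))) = -2 / 45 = -0.04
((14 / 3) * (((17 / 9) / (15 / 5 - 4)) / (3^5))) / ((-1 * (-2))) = -119 / 6561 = -0.02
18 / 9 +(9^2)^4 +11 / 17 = 731794302 / 17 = 43046723.65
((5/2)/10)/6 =1/24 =0.04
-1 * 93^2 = -8649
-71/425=-0.17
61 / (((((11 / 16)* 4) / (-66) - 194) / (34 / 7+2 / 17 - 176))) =29795328 / 554183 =53.76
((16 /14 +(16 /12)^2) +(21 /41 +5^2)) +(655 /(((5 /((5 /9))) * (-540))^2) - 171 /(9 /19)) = -332.57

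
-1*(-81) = 81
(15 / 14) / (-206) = -0.01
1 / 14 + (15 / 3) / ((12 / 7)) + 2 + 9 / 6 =545 / 84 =6.49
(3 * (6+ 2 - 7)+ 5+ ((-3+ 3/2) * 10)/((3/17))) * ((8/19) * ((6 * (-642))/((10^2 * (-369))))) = -65912/19475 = -3.38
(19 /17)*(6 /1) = 114 /17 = 6.71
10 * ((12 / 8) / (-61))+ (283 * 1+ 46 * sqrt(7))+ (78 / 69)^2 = 46 * sqrt(7)+ 9165428 / 32269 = 405.74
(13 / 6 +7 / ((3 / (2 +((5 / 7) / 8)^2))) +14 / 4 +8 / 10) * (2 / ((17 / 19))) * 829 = 1180395691 / 57120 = 20665.19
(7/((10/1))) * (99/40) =693/400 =1.73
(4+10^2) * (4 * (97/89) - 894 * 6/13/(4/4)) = -3778816/89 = -42458.61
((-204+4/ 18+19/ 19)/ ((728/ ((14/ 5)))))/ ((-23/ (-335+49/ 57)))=-3475895/ 306774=-11.33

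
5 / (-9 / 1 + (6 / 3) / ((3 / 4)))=-15 / 19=-0.79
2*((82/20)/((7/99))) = 4059/35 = 115.97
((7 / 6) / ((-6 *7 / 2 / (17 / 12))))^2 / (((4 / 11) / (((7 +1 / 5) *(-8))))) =-3179 / 3240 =-0.98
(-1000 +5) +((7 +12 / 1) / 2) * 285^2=1541285 / 2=770642.50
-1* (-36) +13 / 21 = 769 / 21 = 36.62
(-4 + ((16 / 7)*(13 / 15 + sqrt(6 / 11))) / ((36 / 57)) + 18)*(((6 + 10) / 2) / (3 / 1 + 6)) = 608*sqrt(66) / 2079 + 43184 / 2835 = 17.61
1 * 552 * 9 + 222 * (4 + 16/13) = 79680/13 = 6129.23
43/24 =1.79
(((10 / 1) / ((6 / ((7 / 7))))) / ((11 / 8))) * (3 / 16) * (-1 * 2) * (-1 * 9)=45 / 11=4.09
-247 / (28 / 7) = -247 / 4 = -61.75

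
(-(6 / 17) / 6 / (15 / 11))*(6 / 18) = -11 / 765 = -0.01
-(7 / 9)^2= -49 / 81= -0.60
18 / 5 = 3.60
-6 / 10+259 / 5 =256 / 5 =51.20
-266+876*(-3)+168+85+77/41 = -108204/41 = -2639.12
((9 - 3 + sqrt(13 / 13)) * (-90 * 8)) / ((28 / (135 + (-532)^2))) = -50968620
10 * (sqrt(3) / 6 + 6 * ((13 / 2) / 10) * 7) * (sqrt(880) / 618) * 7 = 92.70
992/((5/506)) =501952/5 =100390.40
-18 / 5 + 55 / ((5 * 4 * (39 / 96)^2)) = 11038 / 845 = 13.06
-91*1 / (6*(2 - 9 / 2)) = 91 / 15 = 6.07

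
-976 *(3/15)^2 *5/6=-488/15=-32.53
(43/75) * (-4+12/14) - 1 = -1471/525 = -2.80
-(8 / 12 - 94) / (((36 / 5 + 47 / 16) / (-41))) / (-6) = 459200 / 7299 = 62.91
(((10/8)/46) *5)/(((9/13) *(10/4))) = 65/828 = 0.08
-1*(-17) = 17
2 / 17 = 0.12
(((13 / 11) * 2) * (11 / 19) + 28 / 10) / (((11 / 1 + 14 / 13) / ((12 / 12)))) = 5148 / 14915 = 0.35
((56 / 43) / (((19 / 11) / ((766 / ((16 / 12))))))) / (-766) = -462 / 817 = -0.57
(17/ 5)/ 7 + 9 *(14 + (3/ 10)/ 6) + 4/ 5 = 17883/ 140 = 127.74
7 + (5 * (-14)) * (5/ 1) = -343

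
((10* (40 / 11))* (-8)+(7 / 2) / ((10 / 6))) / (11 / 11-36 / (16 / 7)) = 63538 / 3245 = 19.58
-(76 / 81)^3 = -438976 / 531441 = -0.83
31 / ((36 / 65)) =2015 / 36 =55.97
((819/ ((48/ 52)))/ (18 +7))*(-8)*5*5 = -7098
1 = 1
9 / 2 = 4.50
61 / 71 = 0.86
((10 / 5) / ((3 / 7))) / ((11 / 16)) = 224 / 33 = 6.79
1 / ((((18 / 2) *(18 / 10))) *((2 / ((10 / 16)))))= 25 / 1296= 0.02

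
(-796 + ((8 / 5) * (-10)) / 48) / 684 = -2389 / 2052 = -1.16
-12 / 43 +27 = 26.72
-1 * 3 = -3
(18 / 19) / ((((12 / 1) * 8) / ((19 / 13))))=3 / 208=0.01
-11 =-11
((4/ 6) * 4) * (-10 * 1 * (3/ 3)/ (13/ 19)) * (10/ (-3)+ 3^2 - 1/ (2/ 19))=17480/ 117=149.40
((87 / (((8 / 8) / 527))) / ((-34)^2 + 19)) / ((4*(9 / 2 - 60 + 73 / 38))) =-871131 / 4784600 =-0.18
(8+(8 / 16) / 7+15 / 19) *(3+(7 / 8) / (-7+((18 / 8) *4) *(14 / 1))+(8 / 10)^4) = 684569437 / 22610000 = 30.28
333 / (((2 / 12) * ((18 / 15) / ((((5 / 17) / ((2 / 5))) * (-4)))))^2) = 72015.57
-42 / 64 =-21 / 32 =-0.66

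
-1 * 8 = -8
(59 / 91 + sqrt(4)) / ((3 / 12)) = 964 / 91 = 10.59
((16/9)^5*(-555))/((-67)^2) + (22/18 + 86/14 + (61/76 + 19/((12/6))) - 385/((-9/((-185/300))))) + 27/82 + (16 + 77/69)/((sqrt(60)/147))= -5096658947146/481810650111 + 57869*sqrt(15)/690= 314.24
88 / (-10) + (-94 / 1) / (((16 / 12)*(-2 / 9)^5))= 41626729 / 320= 130083.53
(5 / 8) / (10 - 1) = 5 / 72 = 0.07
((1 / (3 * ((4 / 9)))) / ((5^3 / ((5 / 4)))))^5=243 / 10240000000000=0.00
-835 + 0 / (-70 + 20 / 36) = -835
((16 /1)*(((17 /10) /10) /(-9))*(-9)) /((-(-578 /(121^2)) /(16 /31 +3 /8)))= 190333 /3100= 61.40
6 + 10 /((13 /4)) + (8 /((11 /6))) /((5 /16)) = 16474 /715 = 23.04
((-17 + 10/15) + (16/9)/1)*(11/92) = -1441/828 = -1.74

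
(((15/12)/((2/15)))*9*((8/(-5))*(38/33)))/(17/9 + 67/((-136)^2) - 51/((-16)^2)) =-1138613760/12402379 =-91.81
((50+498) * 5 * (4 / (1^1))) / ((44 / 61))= 15194.55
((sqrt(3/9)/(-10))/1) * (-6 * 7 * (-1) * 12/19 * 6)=-504 * sqrt(3)/95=-9.19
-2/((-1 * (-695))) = -2/695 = -0.00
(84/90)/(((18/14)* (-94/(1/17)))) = -49/107865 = -0.00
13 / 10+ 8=93 / 10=9.30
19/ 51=0.37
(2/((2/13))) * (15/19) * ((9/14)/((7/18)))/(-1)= -15795/931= -16.97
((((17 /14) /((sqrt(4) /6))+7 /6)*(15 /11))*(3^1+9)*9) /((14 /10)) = 272700 /539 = 505.94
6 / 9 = 2 / 3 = 0.67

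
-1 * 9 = -9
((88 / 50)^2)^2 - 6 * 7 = -32.40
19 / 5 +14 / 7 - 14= -41 / 5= -8.20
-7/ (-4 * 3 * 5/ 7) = 49/ 60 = 0.82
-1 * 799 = -799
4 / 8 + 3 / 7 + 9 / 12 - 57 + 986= 26059 / 28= 930.68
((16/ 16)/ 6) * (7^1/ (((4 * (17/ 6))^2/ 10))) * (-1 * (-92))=2415/ 289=8.36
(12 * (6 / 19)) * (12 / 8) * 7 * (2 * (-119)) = -179928 / 19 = -9469.89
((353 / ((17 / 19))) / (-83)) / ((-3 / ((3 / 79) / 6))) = 6707 / 668814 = 0.01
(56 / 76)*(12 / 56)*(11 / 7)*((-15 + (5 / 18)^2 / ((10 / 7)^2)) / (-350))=0.01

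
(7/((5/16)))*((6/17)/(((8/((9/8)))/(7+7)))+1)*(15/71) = 9681/1207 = 8.02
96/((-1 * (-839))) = 96/839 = 0.11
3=3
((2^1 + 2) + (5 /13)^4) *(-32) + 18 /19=-69326254 /542659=-127.75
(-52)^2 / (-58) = -1352 / 29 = -46.62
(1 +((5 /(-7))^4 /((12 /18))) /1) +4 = 25885 /4802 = 5.39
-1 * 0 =0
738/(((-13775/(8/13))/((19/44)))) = -0.01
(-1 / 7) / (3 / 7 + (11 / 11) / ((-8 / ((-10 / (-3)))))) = -12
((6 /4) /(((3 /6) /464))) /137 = 1392 /137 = 10.16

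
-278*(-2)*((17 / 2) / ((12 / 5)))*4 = 23630 / 3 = 7876.67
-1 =-1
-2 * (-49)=98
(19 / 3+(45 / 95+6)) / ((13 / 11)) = 8030 / 741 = 10.84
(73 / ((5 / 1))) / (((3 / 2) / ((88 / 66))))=584 / 45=12.98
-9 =-9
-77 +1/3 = -230/3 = -76.67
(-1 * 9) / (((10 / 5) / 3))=-27 / 2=-13.50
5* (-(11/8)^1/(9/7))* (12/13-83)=410795/936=438.88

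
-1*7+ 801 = 794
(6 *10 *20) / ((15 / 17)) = 1360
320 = 320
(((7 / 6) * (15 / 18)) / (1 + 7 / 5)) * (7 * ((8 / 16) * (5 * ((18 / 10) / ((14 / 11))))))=1925 / 192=10.03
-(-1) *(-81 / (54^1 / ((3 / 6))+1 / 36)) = -2916 / 3889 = -0.75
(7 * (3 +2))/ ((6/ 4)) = 70/ 3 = 23.33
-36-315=-351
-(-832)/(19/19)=832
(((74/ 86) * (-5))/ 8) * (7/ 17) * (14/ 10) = -0.31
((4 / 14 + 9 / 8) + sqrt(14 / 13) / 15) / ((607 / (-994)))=-5609 / 2428-994 * sqrt(182) / 118365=-2.42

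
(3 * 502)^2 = 2268036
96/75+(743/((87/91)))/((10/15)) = 1692181/1450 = 1167.02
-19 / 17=-1.12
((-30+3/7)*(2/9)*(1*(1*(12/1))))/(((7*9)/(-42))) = 368/7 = 52.57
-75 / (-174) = 25 / 58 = 0.43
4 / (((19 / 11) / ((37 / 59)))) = 1628 / 1121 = 1.45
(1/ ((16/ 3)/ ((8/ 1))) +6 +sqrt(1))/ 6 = 17/ 12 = 1.42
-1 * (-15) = 15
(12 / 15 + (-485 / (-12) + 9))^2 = 9078169 / 3600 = 2521.71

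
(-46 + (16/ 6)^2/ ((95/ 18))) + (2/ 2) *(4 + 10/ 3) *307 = 628904/ 285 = 2206.68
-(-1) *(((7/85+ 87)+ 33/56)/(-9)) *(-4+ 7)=-417317/14280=-29.22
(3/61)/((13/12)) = 36/793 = 0.05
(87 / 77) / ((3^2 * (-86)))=-0.00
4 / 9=0.44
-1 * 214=-214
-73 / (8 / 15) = -1095 / 8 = -136.88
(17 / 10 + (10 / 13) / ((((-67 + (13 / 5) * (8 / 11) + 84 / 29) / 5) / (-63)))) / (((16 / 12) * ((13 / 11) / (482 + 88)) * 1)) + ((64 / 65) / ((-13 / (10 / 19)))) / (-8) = 2579365354207 / 1274497276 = 2023.83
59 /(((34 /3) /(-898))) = -79473 /17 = -4674.88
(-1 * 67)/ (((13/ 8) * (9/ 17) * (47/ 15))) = -45560/ 1833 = -24.86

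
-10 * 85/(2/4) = -1700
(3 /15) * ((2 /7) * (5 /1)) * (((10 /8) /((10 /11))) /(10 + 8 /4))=11 /336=0.03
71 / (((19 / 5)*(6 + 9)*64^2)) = 71 / 233472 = 0.00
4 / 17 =0.24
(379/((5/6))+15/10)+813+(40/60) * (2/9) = 342751/270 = 1269.45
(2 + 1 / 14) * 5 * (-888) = -64380 / 7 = -9197.14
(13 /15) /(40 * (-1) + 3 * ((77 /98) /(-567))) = -11466 /529255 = -0.02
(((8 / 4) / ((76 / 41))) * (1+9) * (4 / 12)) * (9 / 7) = 615 / 133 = 4.62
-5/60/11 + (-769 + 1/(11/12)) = -767.92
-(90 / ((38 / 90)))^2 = -16402500 / 361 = -45436.29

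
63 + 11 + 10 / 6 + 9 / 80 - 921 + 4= -201893 / 240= -841.22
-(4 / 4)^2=-1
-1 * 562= -562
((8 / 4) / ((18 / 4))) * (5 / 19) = 20 / 171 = 0.12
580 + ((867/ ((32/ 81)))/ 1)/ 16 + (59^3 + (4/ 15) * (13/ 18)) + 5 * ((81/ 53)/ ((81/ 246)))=755090159561/ 3663360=206119.56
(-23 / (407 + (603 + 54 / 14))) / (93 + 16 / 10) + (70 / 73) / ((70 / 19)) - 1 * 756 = -185195826654 / 245052313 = -755.74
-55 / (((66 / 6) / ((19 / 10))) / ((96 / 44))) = -228 / 11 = -20.73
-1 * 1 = -1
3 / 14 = 0.21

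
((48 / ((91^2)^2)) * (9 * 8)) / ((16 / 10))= 2160 / 68574961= 0.00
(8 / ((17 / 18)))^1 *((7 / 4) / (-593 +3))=-126 / 5015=-0.03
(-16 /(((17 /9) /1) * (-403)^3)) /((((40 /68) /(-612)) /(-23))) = 1013472 /327254135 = 0.00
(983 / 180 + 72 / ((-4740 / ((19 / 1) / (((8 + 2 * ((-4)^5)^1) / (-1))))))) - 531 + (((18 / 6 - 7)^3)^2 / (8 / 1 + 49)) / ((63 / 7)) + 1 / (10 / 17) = -8885067163 / 17223975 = -515.85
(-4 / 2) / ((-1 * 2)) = 1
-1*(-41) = 41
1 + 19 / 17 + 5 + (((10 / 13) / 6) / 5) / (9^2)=382256 / 53703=7.12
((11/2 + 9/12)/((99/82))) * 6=1025/33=31.06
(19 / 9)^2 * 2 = 722 / 81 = 8.91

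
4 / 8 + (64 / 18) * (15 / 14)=4.31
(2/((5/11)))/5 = 22/25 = 0.88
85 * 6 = 510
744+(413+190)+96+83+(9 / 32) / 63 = 1526.00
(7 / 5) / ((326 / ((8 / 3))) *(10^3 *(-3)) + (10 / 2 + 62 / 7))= -0.00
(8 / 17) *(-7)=-56 / 17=-3.29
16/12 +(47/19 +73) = 4378/57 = 76.81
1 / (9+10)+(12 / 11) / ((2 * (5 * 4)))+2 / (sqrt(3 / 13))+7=2 * sqrt(39) / 3+14797 / 2090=11.24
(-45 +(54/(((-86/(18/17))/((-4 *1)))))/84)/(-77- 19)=76701/163744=0.47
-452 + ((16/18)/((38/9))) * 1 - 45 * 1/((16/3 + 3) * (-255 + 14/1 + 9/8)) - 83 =-5131089/9595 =-534.77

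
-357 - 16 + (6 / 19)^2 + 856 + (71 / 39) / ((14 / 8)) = 47713451 / 98553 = 484.14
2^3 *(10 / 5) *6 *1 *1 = 96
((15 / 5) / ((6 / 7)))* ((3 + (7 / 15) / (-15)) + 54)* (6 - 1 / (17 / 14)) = 232232 / 225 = 1032.14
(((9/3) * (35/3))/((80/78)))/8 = 273/64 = 4.27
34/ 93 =0.37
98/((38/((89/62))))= 4361/1178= 3.70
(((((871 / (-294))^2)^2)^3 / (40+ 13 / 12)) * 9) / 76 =190641681573470793705176441607975841 / 144678741052739470858290335993856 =1317.69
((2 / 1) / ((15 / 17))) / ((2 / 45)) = 51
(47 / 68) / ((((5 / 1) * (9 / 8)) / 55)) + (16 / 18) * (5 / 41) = 4786 / 697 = 6.87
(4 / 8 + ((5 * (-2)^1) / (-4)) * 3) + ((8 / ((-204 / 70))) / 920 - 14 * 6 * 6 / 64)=1145 / 9384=0.12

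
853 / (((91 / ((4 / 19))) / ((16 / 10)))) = 27296 / 8645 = 3.16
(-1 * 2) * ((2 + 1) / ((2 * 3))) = -1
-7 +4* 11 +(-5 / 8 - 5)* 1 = 251 / 8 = 31.38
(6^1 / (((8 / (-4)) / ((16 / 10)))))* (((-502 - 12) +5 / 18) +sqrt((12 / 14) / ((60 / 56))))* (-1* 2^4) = -591808 / 15 +768* sqrt(5) / 25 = -39385.17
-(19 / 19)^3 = -1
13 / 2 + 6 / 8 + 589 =2385 / 4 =596.25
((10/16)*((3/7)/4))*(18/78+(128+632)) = 148245/2912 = 50.91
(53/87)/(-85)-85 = -628628/7395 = -85.01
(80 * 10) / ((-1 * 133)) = -800 / 133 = -6.02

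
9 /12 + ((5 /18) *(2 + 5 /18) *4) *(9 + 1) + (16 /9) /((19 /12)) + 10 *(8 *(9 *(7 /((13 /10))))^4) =77580187111883569 /175821516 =441243989.23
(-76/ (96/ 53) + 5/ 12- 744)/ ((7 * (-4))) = 18853/ 672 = 28.06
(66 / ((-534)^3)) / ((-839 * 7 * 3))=11 / 447150557196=0.00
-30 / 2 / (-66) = 5 / 22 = 0.23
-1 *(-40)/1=40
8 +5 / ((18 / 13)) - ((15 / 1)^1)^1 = -61 / 18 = -3.39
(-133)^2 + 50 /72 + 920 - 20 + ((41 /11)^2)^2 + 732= 10285728817 /527076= 19514.70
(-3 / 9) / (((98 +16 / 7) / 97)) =-679 / 2106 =-0.32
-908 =-908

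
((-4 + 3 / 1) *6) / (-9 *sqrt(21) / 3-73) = 219 / 2570-9 *sqrt(21) / 2570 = 0.07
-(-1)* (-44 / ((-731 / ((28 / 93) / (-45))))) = -1232 / 3059235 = -0.00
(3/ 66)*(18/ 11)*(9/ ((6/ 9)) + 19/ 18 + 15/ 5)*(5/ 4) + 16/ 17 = 10587/ 4114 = 2.57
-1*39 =-39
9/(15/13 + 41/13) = 117/56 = 2.09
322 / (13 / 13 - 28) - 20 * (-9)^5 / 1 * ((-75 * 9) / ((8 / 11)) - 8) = -59699425379 / 54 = -1105544914.43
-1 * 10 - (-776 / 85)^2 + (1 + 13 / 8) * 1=-5243683 / 57800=-90.72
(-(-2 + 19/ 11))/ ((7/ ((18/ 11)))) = 54/ 847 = 0.06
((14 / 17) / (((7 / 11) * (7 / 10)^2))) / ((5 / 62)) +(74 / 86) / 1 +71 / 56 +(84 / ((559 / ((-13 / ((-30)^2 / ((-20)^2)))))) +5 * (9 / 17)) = 31511777 / 859656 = 36.66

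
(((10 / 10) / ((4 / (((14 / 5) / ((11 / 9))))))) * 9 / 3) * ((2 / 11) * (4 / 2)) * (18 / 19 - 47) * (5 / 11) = -330750 / 25289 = -13.08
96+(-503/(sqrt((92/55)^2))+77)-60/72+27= -28025/276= -101.54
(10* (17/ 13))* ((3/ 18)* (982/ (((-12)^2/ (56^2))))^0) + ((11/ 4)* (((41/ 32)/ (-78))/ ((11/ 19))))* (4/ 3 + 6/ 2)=55153/ 29952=1.84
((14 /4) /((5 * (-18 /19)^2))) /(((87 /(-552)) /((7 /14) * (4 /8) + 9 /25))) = -3545381 /1174500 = -3.02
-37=-37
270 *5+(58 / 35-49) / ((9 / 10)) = 1297.40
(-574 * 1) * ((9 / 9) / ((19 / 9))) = -5166 / 19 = -271.89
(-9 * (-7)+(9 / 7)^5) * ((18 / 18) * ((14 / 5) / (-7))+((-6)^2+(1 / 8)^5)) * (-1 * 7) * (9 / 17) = -5868294357609 / 668745728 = -8775.08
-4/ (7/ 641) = -2564/ 7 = -366.29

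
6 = 6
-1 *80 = -80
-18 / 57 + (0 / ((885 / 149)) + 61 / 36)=943 / 684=1.38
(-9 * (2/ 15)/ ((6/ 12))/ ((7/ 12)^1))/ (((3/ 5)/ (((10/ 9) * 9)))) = -68.57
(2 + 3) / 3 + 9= 10.67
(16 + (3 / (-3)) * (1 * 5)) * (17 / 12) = 15.58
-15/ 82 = -0.18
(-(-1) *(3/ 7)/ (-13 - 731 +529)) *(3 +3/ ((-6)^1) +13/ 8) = -99/ 12040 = -0.01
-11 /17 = -0.65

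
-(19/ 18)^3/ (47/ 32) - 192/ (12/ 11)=-6057724/ 34263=-176.80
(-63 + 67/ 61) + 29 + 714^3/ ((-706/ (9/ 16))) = -24981945741/ 86132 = -290042.56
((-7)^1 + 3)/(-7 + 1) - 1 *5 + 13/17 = -182/51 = -3.57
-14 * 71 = -994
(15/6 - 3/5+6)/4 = 79/40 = 1.98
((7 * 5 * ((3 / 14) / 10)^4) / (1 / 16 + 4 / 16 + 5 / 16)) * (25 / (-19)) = -81 / 5213600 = -0.00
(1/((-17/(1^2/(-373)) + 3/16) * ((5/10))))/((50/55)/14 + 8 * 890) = 0.00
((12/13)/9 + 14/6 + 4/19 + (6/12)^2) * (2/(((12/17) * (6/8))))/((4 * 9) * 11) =0.03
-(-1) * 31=31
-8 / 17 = -0.47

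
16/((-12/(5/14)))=-10/21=-0.48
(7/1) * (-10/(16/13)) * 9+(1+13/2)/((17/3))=-69435/136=-510.55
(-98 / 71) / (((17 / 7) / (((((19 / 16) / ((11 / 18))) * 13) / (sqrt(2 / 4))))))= -762489 * sqrt(2) / 53108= -20.30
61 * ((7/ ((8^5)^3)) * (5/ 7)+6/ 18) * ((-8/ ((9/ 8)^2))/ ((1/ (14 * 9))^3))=-2208487851644837343/ 8589934592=-257101824.00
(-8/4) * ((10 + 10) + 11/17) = -702/17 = -41.29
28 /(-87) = -0.32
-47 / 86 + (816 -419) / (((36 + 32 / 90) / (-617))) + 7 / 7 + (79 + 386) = -441232593 / 70348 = -6272.14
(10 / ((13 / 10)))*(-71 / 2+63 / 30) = -3340 / 13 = -256.92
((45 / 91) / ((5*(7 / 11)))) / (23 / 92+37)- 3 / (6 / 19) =-1802555 / 189826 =-9.50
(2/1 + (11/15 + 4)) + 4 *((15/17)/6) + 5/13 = 25546/3315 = 7.71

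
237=237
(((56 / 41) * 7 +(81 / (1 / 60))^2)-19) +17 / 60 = 23619590.84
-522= -522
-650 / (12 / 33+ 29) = -7150 / 323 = -22.14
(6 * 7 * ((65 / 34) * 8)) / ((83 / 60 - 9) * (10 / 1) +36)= -65520 / 4097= -15.99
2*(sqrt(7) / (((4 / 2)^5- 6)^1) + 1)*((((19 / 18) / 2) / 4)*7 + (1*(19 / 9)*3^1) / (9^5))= 2618143*sqrt(7) / 36846576 + 2618143 / 1417176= 2.04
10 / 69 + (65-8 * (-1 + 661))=-359825 / 69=-5214.86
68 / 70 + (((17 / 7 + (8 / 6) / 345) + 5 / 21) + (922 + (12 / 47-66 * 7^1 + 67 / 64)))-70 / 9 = 3321002851 / 7264320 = 457.17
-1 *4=-4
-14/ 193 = -0.07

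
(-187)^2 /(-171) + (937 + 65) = 136373 /171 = 797.50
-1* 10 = -10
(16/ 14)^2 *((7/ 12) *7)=16/ 3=5.33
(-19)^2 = 361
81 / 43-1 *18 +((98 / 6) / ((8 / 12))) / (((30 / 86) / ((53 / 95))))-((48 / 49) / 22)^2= 821175045563 / 35603348550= 23.06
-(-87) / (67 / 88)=7656 / 67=114.27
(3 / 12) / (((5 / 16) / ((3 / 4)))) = 3 / 5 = 0.60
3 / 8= 0.38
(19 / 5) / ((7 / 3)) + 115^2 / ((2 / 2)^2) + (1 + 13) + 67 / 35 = 13242.54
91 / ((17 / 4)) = 364 / 17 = 21.41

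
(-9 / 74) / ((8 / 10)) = -45 / 296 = -0.15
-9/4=-2.25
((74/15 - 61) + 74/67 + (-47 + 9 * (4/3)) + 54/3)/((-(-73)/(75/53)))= -361610/259223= -1.39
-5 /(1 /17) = -85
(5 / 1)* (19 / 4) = 95 / 4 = 23.75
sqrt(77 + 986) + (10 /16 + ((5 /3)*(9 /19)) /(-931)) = 88325 /141512 + sqrt(1063) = 33.23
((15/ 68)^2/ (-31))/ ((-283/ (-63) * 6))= -4725/ 81132704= -0.00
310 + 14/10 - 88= 1117/5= 223.40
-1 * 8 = -8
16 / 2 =8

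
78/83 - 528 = -43746/83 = -527.06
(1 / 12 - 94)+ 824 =8761 / 12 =730.08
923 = 923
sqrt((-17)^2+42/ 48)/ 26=0.65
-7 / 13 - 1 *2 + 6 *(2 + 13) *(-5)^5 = -3656283 / 13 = -281252.54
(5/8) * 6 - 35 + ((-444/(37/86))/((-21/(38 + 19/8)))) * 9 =499129/28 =17826.04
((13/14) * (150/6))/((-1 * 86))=-325/1204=-0.27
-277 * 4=-1108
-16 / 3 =-5.33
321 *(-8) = -2568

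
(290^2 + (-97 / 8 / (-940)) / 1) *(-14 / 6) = -1475674893 / 7520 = -196233.36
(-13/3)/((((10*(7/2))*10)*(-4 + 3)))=13/1050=0.01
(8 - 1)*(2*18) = 252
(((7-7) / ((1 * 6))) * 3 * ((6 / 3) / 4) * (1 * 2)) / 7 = 0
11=11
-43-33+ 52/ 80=-1507/ 20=-75.35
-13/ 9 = -1.44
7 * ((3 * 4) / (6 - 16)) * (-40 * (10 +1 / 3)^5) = 3206464912 / 81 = 39585986.57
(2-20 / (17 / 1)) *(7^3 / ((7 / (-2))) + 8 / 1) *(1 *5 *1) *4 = -25200 / 17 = -1482.35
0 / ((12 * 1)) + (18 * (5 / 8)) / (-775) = -9 / 620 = -0.01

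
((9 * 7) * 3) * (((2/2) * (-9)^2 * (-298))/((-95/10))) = 9124164/19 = 480219.16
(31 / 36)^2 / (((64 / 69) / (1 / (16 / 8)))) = 22103 / 55296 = 0.40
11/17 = 0.65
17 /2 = 8.50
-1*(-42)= 42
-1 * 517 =-517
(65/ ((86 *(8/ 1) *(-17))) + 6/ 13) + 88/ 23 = 14974837/ 3497104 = 4.28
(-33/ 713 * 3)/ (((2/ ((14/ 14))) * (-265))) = 99/ 377890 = 0.00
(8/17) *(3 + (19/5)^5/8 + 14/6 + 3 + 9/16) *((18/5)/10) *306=437156163/78125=5595.60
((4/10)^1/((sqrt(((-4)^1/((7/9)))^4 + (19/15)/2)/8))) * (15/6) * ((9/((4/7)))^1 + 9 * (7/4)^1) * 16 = 197568 * sqrt(1513022970)/50434099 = 152.38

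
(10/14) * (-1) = -5/7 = -0.71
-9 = -9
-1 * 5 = -5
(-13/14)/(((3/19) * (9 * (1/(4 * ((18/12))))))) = -247/63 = -3.92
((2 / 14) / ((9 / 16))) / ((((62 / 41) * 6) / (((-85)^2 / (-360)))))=-59245 / 105462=-0.56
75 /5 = 15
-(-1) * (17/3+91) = 290/3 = 96.67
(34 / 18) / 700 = 17 / 6300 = 0.00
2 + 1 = 3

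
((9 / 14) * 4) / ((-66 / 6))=-18 / 77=-0.23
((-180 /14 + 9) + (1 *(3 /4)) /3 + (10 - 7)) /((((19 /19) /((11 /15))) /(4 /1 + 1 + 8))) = -5.79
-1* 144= -144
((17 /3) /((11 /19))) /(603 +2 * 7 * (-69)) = -323 /11979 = -0.03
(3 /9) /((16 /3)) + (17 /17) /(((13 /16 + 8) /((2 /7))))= 1499 /15792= 0.09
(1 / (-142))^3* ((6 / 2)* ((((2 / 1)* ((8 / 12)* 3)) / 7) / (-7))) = 3 / 35075278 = 0.00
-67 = -67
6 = 6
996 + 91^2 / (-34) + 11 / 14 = 89634 / 119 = 753.23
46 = 46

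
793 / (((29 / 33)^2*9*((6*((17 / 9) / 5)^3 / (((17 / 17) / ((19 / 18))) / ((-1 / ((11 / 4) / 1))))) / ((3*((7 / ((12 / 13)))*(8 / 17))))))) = -26257382526375 / 2669164118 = -9837.31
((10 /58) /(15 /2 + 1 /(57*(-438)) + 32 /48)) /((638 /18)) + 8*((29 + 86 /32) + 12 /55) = 1203592258479 /4715419720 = 255.25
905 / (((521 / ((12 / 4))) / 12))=32580 / 521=62.53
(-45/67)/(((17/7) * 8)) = -315/9112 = -0.03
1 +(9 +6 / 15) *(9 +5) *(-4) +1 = -2622 / 5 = -524.40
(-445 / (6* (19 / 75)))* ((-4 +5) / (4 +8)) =-11125 / 456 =-24.40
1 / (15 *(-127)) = -1 / 1905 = -0.00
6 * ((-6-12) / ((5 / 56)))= -6048 / 5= -1209.60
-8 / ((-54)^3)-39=-767636 / 19683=-39.00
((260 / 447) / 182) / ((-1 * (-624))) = 5 / 976248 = 0.00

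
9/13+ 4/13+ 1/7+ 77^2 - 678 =36765/7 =5252.14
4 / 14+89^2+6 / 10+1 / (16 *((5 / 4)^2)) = 1386337 / 175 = 7921.93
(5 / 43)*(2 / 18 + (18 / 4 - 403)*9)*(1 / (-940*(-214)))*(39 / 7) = -839215 / 72658992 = -0.01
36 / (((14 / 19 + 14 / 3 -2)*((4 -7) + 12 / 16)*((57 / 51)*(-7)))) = 408 / 679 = 0.60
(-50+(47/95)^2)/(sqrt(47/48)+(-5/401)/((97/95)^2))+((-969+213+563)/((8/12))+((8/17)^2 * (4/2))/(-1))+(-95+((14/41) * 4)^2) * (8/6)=-808709108780366632307983/1949965370531542481178 - 25569466695583385284 * sqrt(141)/6037502210761558175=-465.02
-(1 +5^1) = -6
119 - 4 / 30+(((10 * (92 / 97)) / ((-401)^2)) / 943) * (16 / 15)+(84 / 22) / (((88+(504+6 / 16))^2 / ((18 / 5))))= 2682703193506937413 / 22569004273264141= 118.87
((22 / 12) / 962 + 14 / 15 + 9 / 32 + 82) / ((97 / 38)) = 121682479 / 3732560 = 32.60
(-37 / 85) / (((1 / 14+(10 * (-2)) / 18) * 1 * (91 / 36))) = 23976 / 144755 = 0.17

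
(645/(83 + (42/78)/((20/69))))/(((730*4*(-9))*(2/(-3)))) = 2795/6442396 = 0.00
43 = 43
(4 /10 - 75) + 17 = -57.60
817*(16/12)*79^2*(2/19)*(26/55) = 55819504/165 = 338300.02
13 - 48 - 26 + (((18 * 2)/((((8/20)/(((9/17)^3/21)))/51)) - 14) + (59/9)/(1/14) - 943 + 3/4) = -65038331/72828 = -893.04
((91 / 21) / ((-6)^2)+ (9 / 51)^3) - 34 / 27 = -1.13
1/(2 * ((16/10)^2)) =25/128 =0.20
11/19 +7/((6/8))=565/57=9.91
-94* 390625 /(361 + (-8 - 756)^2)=-62.87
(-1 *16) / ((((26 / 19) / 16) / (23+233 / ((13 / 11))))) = -6960384 / 169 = -41185.70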